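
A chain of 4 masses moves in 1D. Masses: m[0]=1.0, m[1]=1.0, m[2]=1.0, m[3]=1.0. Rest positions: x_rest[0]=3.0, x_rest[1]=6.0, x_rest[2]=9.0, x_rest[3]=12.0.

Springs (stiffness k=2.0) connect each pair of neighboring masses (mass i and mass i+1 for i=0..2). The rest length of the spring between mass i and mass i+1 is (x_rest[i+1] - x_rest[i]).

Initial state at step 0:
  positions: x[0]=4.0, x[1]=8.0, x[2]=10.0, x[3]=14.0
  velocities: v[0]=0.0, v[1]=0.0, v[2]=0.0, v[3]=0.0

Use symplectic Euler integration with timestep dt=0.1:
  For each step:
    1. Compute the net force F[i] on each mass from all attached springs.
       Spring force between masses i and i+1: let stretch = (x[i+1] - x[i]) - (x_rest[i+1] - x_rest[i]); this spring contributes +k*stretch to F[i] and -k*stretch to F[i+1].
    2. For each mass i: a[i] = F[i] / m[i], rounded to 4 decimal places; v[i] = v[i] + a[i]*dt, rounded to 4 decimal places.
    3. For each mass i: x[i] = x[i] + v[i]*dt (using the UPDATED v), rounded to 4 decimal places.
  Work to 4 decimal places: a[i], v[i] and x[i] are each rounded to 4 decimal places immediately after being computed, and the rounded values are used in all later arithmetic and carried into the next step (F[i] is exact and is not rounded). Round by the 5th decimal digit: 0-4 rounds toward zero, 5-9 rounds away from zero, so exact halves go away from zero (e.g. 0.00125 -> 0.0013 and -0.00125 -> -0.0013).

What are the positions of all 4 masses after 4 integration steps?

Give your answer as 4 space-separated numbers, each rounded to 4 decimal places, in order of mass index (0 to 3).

Step 0: x=[4.0000 8.0000 10.0000 14.0000] v=[0.0000 0.0000 0.0000 0.0000]
Step 1: x=[4.0200 7.9600 10.0400 13.9800] v=[0.2000 -0.4000 0.4000 -0.2000]
Step 2: x=[4.0588 7.8828 10.1172 13.9412] v=[0.3880 -0.7720 0.7720 -0.3880]
Step 3: x=[4.1141 7.7738 10.2262 13.8859] v=[0.5528 -1.0899 1.0899 -0.5528]
Step 4: x=[4.1826 7.6407 10.3593 13.8174] v=[0.6847 -1.3314 1.3314 -0.6847]

Answer: 4.1826 7.6407 10.3593 13.8174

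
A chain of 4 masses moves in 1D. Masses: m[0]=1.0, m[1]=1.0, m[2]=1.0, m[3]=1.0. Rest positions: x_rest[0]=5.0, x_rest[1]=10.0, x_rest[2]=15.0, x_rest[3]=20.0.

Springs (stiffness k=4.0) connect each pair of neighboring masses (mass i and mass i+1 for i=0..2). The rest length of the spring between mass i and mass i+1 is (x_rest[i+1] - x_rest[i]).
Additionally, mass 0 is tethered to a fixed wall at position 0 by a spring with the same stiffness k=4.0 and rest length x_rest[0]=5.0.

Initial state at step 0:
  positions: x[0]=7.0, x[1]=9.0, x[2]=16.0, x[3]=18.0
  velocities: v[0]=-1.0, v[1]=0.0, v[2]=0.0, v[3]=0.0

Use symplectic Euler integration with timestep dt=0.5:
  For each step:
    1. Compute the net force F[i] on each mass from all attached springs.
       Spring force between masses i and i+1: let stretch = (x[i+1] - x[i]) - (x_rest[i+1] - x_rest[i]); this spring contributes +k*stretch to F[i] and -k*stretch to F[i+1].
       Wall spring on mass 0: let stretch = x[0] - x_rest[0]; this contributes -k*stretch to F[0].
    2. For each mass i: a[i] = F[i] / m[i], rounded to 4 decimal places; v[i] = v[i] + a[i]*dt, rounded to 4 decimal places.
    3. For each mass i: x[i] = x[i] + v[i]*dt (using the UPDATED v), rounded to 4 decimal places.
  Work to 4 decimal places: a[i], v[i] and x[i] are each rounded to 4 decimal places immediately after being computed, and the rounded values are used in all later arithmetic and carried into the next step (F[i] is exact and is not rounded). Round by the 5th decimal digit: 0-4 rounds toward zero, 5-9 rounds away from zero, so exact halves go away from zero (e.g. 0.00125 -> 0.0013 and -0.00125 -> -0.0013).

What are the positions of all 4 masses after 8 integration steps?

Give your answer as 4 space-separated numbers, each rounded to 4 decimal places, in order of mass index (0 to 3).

Step 0: x=[7.0000 9.0000 16.0000 18.0000] v=[-1.0000 0.0000 0.0000 0.0000]
Step 1: x=[1.5000 14.0000 11.0000 21.0000] v=[-11.0000 10.0000 -10.0000 6.0000]
Step 2: x=[7.0000 3.5000 19.0000 19.0000] v=[11.0000 -21.0000 16.0000 -4.0000]
Step 3: x=[2.0000 12.0000 11.5000 22.0000] v=[-10.0000 17.0000 -15.0000 6.0000]
Step 4: x=[5.0000 10.0000 15.0000 19.5000] v=[6.0000 -4.0000 7.0000 -5.0000]
Step 5: x=[8.0000 8.0000 18.0000 17.5000] v=[6.0000 -4.0000 6.0000 -4.0000]
Step 6: x=[3.0000 16.0000 10.5000 21.0000] v=[-10.0000 16.0000 -15.0000 7.0000]
Step 7: x=[8.0000 5.5000 19.0000 19.0000] v=[10.0000 -21.0000 17.0000 -4.0000]
Step 8: x=[2.5000 11.0000 14.0000 22.0000] v=[-11.0000 11.0000 -10.0000 6.0000]

Answer: 2.5000 11.0000 14.0000 22.0000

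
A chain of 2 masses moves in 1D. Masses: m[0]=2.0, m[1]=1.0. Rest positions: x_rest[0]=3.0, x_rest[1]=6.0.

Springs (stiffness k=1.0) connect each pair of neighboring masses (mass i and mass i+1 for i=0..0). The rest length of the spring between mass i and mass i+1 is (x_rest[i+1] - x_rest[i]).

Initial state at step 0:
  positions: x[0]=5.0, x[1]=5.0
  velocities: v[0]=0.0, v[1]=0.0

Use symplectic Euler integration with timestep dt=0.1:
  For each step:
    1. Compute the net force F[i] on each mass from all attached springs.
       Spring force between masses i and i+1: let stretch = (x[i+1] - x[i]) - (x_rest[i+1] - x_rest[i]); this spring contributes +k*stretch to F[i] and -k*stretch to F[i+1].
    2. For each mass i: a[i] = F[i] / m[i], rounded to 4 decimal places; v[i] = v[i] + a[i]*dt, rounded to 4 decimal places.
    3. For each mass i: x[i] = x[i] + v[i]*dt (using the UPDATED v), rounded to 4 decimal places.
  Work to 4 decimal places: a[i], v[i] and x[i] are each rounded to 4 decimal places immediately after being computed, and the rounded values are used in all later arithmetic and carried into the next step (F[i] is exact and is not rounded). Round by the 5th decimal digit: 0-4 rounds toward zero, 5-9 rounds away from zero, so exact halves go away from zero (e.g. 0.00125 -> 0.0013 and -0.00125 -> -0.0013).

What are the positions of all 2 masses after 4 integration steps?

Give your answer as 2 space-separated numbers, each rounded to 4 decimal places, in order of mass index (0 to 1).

Answer: 4.8533 5.2933

Derivation:
Step 0: x=[5.0000 5.0000] v=[0.0000 0.0000]
Step 1: x=[4.9850 5.0300] v=[-0.1500 0.3000]
Step 2: x=[4.9552 5.0896] v=[-0.2978 0.5955]
Step 3: x=[4.9111 5.1778] v=[-0.4411 0.8821]
Step 4: x=[4.8533 5.2933] v=[-0.5778 1.1554]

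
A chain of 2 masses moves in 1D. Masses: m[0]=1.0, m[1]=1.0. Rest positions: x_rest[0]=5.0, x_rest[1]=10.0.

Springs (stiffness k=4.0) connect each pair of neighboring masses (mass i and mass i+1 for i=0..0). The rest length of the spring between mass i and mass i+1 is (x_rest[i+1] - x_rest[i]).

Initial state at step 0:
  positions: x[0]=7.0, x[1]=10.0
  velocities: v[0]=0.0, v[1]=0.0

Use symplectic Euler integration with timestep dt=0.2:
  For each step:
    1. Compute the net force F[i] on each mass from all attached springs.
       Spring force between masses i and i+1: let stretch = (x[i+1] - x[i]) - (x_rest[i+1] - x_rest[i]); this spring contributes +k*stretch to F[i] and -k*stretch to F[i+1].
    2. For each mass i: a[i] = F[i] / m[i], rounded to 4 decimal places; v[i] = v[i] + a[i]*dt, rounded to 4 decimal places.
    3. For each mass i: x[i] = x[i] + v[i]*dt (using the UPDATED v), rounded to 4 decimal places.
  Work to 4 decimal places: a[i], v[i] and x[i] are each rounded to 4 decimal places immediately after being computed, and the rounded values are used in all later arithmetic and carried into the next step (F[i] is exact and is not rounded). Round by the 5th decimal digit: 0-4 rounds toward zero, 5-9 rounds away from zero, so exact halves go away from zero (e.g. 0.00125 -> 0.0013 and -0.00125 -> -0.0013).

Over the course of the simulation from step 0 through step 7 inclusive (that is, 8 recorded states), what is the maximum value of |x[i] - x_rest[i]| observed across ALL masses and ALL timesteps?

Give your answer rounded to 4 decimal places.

Answer: 2.0425

Derivation:
Step 0: x=[7.0000 10.0000] v=[0.0000 0.0000]
Step 1: x=[6.6800 10.3200] v=[-1.6000 1.6000]
Step 2: x=[6.1424 10.8576] v=[-2.6880 2.6880]
Step 3: x=[5.5592 11.4408] v=[-2.9158 2.9158]
Step 4: x=[5.1171 11.8829] v=[-2.2105 2.2105]
Step 5: x=[4.9575 12.0425] v=[-0.7979 0.7979]
Step 6: x=[5.1315 11.8685] v=[0.8701 -0.8701]
Step 7: x=[5.5834 11.4166] v=[2.2597 -2.2597]
Max displacement = 2.0425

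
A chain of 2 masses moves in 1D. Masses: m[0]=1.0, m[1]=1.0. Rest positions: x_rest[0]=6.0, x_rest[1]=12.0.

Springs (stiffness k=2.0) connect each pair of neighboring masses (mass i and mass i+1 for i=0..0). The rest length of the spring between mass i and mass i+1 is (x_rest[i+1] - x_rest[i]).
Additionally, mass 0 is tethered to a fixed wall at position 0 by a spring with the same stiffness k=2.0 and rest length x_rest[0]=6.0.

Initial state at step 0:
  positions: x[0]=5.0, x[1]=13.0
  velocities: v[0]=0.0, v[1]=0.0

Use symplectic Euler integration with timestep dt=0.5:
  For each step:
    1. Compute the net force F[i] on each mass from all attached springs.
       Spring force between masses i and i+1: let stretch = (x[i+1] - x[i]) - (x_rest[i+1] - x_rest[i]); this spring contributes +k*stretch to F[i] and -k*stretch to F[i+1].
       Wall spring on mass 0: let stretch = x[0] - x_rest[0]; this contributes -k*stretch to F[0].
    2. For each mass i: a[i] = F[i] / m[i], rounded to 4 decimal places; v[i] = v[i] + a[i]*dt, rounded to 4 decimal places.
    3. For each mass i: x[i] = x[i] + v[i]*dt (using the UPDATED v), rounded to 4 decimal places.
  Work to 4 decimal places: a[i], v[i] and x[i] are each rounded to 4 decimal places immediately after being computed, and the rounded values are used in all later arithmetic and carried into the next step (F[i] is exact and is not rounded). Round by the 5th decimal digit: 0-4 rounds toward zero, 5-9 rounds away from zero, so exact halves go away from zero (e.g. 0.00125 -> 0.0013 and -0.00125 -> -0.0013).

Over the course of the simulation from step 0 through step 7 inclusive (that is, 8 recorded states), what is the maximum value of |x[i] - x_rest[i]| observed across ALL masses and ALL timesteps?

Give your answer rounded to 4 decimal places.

Answer: 1.5000

Derivation:
Step 0: x=[5.0000 13.0000] v=[0.0000 0.0000]
Step 1: x=[6.5000 12.0000] v=[3.0000 -2.0000]
Step 2: x=[7.5000 11.2500] v=[2.0000 -1.5000]
Step 3: x=[6.6250 11.6250] v=[-1.7500 0.7500]
Step 4: x=[4.9375 12.5000] v=[-3.3750 1.7500]
Step 5: x=[4.5625 12.5938] v=[-0.7500 0.1875]
Step 6: x=[5.9219 11.6719] v=[2.7188 -1.8438]
Step 7: x=[7.1954 10.8750] v=[2.5469 -1.5938]
Max displacement = 1.5000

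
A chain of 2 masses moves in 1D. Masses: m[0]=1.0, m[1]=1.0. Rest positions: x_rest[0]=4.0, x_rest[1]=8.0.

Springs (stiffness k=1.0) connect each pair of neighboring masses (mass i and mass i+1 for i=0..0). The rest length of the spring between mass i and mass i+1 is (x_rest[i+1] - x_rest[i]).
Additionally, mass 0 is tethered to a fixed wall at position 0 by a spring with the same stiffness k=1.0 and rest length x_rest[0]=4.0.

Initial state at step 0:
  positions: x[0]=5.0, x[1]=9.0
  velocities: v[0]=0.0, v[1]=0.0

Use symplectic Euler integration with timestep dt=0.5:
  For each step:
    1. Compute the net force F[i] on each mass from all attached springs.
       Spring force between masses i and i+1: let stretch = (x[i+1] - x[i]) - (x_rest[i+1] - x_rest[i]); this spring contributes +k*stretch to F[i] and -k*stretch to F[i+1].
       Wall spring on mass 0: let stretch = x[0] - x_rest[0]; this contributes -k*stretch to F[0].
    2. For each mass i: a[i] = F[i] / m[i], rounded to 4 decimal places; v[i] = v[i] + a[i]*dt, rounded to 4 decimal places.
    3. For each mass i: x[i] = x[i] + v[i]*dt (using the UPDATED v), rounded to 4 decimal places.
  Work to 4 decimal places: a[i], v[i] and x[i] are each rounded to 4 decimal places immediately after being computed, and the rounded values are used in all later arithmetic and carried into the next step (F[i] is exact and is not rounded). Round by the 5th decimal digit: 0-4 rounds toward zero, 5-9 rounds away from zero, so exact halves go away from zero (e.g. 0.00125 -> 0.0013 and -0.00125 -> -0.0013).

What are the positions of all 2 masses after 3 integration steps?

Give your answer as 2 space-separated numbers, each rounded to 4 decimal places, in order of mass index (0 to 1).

Answer: 4.0469 8.7344

Derivation:
Step 0: x=[5.0000 9.0000] v=[0.0000 0.0000]
Step 1: x=[4.7500 9.0000] v=[-0.5000 0.0000]
Step 2: x=[4.3750 8.9375] v=[-0.7500 -0.1250]
Step 3: x=[4.0469 8.7344] v=[-0.6563 -0.4063]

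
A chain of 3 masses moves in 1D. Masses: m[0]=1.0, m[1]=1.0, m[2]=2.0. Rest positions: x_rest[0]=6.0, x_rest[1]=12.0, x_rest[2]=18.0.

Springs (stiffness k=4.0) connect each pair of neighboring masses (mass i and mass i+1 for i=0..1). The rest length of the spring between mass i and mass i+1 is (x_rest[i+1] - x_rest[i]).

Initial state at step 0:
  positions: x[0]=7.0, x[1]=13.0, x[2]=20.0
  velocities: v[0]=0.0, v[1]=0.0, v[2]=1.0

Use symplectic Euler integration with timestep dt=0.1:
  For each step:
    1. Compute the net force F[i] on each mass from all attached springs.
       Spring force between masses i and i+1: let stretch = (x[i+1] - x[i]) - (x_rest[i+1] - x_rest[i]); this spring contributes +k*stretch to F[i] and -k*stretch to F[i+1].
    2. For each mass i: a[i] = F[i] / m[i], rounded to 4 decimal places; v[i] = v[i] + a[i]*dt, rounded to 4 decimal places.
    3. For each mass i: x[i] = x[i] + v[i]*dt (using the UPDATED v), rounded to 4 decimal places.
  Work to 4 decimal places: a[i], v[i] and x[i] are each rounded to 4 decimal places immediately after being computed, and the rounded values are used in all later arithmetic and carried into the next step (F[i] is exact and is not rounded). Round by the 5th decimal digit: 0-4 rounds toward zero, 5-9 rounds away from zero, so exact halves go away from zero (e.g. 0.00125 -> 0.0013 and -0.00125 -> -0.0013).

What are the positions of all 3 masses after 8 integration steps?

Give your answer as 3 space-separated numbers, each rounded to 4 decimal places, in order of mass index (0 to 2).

Step 0: x=[7.0000 13.0000 20.0000] v=[0.0000 0.0000 1.0000]
Step 1: x=[7.0000 13.0400 20.0800] v=[0.0000 0.4000 0.8000]
Step 2: x=[7.0016 13.1200 20.1392] v=[0.0160 0.8000 0.5920]
Step 3: x=[7.0079 13.2360 20.1780] v=[0.0634 1.1603 0.3882]
Step 4: x=[7.0234 13.3806 20.1980] v=[0.1546 1.4459 0.1998]
Step 5: x=[7.0532 13.5436 20.2016] v=[0.2975 1.6300 0.0363]
Step 6: x=[7.1026 13.7133 20.1921] v=[0.4937 1.6970 -0.0953]
Step 7: x=[7.1764 13.8777 20.1730] v=[0.7380 1.6442 -0.1911]
Step 8: x=[7.2783 14.0259 20.1480] v=[1.0185 1.4818 -0.2502]

Answer: 7.2783 14.0259 20.1480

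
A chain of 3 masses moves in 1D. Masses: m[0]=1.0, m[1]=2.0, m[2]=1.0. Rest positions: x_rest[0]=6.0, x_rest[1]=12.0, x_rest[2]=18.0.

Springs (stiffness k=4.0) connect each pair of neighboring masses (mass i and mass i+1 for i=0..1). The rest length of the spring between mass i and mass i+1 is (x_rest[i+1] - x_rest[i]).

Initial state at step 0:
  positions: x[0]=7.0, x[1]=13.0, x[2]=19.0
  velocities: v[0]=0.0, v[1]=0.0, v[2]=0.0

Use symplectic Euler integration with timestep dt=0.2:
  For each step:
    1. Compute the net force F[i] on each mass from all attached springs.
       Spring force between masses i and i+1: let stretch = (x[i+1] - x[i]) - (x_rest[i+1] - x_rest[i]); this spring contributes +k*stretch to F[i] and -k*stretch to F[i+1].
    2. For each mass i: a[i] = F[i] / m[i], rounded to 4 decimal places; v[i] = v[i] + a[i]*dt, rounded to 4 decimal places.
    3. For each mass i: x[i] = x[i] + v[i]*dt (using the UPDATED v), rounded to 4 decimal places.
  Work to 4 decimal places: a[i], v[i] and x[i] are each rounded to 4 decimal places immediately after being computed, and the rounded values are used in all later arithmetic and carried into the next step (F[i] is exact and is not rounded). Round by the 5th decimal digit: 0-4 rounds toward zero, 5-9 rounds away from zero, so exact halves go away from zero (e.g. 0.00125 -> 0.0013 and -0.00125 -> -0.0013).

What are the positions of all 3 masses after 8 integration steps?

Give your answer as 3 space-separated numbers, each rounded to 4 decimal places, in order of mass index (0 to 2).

Step 0: x=[7.0000 13.0000 19.0000] v=[0.0000 0.0000 0.0000]
Step 1: x=[7.0000 13.0000 19.0000] v=[0.0000 0.0000 0.0000]
Step 2: x=[7.0000 13.0000 19.0000] v=[0.0000 0.0000 0.0000]
Step 3: x=[7.0000 13.0000 19.0000] v=[0.0000 0.0000 0.0000]
Step 4: x=[7.0000 13.0000 19.0000] v=[0.0000 0.0000 0.0000]
Step 5: x=[7.0000 13.0000 19.0000] v=[0.0000 0.0000 0.0000]
Step 6: x=[7.0000 13.0000 19.0000] v=[0.0000 0.0000 0.0000]
Step 7: x=[7.0000 13.0000 19.0000] v=[0.0000 0.0000 0.0000]
Step 8: x=[7.0000 13.0000 19.0000] v=[0.0000 0.0000 0.0000]

Answer: 7.0000 13.0000 19.0000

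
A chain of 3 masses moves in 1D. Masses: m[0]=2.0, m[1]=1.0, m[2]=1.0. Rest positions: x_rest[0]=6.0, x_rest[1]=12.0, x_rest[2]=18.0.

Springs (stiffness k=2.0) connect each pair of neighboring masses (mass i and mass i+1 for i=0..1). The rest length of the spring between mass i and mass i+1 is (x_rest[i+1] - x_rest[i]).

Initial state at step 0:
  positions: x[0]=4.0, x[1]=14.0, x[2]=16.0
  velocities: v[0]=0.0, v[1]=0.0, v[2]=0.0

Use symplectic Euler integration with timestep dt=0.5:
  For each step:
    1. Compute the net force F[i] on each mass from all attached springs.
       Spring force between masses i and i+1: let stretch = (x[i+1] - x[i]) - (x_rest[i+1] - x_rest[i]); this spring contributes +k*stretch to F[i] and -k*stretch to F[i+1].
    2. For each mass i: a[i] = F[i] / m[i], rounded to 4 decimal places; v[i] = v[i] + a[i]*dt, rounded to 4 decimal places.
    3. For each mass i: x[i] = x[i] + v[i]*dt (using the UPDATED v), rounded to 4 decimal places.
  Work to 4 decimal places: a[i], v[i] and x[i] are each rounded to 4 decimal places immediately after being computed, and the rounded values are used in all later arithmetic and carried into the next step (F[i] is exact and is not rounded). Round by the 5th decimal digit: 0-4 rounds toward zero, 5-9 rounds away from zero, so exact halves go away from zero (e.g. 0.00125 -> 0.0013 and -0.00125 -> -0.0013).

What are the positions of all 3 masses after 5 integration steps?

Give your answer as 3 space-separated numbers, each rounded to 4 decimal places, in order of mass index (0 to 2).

Answer: 4.7774 13.6172 14.8282

Derivation:
Step 0: x=[4.0000 14.0000 16.0000] v=[0.0000 0.0000 0.0000]
Step 1: x=[5.0000 10.0000 18.0000] v=[2.0000 -8.0000 4.0000]
Step 2: x=[5.7500 7.5000 19.0000] v=[1.5000 -5.0000 2.0000]
Step 3: x=[5.4375 9.8750 17.2500] v=[-0.6250 4.7500 -3.5000]
Step 4: x=[4.7344 13.7188 14.8125] v=[-1.4063 7.6875 -4.8750]
Step 5: x=[4.7774 13.6172 14.8282] v=[0.0859 -0.2032 0.0313]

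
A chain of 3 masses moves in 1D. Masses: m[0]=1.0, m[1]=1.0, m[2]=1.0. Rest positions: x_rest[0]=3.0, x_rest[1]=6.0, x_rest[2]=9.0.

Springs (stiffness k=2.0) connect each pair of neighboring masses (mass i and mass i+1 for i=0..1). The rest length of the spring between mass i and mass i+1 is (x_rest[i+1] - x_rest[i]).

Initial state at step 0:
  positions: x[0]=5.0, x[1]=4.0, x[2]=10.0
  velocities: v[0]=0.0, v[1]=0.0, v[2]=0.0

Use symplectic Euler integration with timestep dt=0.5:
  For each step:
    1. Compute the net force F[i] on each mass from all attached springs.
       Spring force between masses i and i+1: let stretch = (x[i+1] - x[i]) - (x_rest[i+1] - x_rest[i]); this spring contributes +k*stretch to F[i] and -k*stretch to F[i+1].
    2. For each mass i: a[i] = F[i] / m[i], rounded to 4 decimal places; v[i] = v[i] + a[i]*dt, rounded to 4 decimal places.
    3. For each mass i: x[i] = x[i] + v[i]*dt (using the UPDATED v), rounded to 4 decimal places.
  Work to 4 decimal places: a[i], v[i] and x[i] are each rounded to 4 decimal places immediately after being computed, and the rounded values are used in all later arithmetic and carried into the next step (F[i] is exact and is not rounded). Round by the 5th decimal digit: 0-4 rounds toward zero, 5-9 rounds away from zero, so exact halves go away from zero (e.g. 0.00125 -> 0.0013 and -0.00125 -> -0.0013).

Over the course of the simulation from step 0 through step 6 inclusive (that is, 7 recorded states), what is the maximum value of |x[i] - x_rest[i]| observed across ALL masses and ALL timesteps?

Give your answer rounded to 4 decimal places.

Step 0: x=[5.0000 4.0000 10.0000] v=[0.0000 0.0000 0.0000]
Step 1: x=[3.0000 7.5000 8.5000] v=[-4.0000 7.0000 -3.0000]
Step 2: x=[1.7500 9.2500 8.0000] v=[-2.5000 3.5000 -1.0000]
Step 3: x=[2.7500 6.6250 9.6250] v=[2.0000 -5.2500 3.2500]
Step 4: x=[4.1875 3.5625 11.2500] v=[2.8750 -6.1250 3.2500]
Step 5: x=[3.8125 4.6563 10.5313] v=[-0.7500 2.1875 -1.4375]
Step 6: x=[2.3594 8.2657 8.3751] v=[-2.9062 7.2187 -4.3125]
Max displacement = 3.2500

Answer: 3.2500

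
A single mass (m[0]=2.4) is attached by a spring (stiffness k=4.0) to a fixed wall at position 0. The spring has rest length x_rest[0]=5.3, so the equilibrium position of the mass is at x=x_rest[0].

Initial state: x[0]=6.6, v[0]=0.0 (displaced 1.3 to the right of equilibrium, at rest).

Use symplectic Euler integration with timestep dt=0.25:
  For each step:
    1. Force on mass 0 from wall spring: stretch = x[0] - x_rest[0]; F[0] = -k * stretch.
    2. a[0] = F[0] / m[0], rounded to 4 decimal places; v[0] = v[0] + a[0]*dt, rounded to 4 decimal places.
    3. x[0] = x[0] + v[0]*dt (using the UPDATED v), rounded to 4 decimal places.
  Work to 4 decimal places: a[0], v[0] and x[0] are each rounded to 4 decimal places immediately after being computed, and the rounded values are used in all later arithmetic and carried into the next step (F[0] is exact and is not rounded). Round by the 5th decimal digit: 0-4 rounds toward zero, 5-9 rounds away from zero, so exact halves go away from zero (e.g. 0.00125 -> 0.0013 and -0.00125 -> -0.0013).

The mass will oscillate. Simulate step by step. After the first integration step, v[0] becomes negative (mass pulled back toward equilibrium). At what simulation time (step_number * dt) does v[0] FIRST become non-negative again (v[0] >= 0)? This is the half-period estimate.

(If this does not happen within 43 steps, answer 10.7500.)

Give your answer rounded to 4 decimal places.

Answer: 2.5000

Derivation:
Step 0: x=[6.6000] v=[0.0000]
Step 1: x=[6.4646] v=[-0.5417]
Step 2: x=[6.2079] v=[-1.0270]
Step 3: x=[5.8566] v=[-1.4053]
Step 4: x=[5.4473] v=[-1.6372]
Step 5: x=[5.0227] v=[-1.6986]
Step 6: x=[4.6269] v=[-1.5831]
Step 7: x=[4.3012] v=[-1.3027]
Step 8: x=[4.0796] v=[-0.8865]
Step 9: x=[3.9851] v=[-0.3780]
Step 10: x=[4.0276] v=[0.1699]
First v>=0 after going negative at step 10, time=2.5000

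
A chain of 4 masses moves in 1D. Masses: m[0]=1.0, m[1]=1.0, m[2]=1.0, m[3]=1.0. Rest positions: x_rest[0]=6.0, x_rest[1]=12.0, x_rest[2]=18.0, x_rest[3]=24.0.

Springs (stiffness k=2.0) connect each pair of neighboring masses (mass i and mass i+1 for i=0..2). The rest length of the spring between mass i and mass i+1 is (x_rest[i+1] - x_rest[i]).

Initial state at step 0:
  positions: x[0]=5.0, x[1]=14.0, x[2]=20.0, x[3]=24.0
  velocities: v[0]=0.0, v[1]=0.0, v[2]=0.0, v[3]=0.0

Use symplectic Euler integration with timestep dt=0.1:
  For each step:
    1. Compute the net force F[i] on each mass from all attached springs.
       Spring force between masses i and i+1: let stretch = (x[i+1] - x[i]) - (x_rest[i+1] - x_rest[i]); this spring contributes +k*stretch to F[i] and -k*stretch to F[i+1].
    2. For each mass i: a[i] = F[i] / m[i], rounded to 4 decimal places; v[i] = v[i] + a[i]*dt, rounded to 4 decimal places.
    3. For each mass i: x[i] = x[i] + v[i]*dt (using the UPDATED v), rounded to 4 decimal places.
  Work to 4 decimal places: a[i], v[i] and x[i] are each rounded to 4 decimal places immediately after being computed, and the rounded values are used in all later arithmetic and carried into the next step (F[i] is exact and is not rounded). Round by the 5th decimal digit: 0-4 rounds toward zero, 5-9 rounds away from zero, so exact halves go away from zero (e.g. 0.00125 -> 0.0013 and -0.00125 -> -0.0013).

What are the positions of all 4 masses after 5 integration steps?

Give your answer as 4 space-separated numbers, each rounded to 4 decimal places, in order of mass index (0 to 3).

Answer: 5.8189 13.1943 19.4414 24.5456

Derivation:
Step 0: x=[5.0000 14.0000 20.0000 24.0000] v=[0.0000 0.0000 0.0000 0.0000]
Step 1: x=[5.0600 13.9400 19.9600 24.0400] v=[0.6000 -0.6000 -0.4000 0.4000]
Step 2: x=[5.1776 13.8228 19.8812 24.1184] v=[1.1760 -1.1720 -0.7880 0.7840]
Step 3: x=[5.3481 13.6539 19.7660 24.2321] v=[1.7050 -1.6894 -1.1522 1.1366]
Step 4: x=[5.5647 13.4411 19.6179 24.3764] v=[2.1662 -2.1281 -1.4814 1.4434]
Step 5: x=[5.8189 13.1943 19.4414 24.5456] v=[2.5415 -2.4680 -1.7651 1.6917]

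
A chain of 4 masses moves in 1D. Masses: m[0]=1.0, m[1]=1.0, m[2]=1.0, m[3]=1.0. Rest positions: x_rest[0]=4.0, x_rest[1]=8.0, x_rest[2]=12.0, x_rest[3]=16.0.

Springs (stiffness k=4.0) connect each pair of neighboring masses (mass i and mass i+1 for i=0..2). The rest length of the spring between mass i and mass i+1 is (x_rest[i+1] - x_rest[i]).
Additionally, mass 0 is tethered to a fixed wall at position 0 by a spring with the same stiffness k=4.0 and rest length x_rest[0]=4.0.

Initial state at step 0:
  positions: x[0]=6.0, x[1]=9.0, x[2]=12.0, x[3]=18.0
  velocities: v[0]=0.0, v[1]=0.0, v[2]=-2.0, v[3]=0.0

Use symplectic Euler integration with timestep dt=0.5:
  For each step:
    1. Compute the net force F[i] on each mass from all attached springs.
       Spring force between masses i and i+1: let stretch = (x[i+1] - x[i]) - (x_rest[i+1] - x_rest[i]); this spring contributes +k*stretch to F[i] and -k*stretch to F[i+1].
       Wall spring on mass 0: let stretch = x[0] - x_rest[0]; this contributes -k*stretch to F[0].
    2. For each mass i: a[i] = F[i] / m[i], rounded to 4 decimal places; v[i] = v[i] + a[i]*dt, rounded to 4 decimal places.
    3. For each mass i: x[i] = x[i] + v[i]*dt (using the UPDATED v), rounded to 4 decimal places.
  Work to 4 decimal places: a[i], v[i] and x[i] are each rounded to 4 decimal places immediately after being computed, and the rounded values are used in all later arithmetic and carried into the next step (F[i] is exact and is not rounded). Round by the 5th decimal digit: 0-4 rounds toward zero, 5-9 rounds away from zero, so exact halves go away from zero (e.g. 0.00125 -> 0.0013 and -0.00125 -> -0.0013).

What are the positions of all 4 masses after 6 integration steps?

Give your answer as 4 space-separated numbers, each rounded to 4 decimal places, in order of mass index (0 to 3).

Answer: 4.0000 7.0000 10.0000 14.0000

Derivation:
Step 0: x=[6.0000 9.0000 12.0000 18.0000] v=[0.0000 0.0000 -2.0000 0.0000]
Step 1: x=[3.0000 9.0000 14.0000 16.0000] v=[-6.0000 0.0000 4.0000 -4.0000]
Step 2: x=[3.0000 8.0000 13.0000 16.0000] v=[0.0000 -2.0000 -2.0000 0.0000]
Step 3: x=[5.0000 7.0000 10.0000 17.0000] v=[4.0000 -2.0000 -6.0000 2.0000]
Step 4: x=[4.0000 7.0000 11.0000 15.0000] v=[-2.0000 0.0000 2.0000 -4.0000]
Step 5: x=[2.0000 8.0000 12.0000 13.0000] v=[-4.0000 2.0000 2.0000 -4.0000]
Step 6: x=[4.0000 7.0000 10.0000 14.0000] v=[4.0000 -2.0000 -4.0000 2.0000]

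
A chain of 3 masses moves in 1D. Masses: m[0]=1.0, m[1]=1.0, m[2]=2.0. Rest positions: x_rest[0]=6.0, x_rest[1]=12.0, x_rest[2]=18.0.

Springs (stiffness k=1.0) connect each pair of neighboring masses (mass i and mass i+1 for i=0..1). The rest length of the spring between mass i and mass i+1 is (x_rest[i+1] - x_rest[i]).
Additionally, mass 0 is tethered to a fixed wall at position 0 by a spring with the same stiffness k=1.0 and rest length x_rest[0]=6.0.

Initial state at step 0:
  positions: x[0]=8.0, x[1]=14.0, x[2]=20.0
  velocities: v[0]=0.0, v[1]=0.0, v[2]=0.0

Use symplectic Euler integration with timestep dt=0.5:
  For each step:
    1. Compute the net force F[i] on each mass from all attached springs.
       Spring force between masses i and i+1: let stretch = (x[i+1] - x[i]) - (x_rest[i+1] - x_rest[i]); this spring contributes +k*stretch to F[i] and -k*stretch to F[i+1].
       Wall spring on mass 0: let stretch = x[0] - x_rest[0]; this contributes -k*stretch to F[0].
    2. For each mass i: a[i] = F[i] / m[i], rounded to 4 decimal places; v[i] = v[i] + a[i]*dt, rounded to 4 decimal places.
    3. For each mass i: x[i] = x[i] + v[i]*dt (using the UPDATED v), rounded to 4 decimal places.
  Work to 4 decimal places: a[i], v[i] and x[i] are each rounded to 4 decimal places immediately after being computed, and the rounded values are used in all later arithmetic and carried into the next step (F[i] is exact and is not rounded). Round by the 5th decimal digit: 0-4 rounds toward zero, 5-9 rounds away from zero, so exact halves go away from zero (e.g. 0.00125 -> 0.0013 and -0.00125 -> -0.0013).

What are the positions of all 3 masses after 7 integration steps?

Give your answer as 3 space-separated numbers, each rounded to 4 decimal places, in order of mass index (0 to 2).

Answer: 6.1388 11.8621 18.7564

Derivation:
Step 0: x=[8.0000 14.0000 20.0000] v=[0.0000 0.0000 0.0000]
Step 1: x=[7.5000 14.0000 20.0000] v=[-1.0000 0.0000 0.0000]
Step 2: x=[6.7500 13.8750 20.0000] v=[-1.5000 -0.2500 0.0000]
Step 3: x=[6.0938 13.5000 19.9844] v=[-1.3125 -0.7500 -0.0313]
Step 4: x=[5.7657 12.8946 19.9082] v=[-0.6563 -1.2109 -0.1524]
Step 5: x=[5.7784 12.2603 19.7053] v=[0.0253 -1.2686 -0.4058]
Step 6: x=[5.9670 11.8668 19.3218] v=[0.3771 -0.7871 -0.7671]
Step 7: x=[6.1388 11.8621 18.7564] v=[0.3435 -0.0095 -1.1309]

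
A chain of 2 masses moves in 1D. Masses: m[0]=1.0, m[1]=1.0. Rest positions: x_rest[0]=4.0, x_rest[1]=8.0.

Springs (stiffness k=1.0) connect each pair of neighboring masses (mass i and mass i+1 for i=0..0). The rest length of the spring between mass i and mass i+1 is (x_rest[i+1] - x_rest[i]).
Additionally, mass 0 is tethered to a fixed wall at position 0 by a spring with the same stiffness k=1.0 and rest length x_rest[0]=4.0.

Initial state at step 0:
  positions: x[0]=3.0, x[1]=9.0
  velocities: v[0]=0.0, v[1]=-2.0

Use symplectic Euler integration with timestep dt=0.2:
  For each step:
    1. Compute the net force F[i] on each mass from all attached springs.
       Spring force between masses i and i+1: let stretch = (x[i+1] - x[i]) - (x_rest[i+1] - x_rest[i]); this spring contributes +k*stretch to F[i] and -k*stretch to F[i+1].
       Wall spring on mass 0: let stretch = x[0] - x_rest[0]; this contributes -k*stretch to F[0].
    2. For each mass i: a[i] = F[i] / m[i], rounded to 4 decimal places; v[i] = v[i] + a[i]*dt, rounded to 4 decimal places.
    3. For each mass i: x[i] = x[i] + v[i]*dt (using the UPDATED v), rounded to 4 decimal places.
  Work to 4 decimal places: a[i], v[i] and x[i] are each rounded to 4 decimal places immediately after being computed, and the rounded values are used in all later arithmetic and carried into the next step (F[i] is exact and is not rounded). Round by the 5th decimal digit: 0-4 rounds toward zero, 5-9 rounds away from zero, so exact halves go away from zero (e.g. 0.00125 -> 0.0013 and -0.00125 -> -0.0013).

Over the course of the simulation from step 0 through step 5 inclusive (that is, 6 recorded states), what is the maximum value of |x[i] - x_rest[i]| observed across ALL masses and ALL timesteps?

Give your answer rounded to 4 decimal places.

Answer: 1.6484

Derivation:
Step 0: x=[3.0000 9.0000] v=[0.0000 -2.0000]
Step 1: x=[3.1200 8.5200] v=[0.6000 -2.4000]
Step 2: x=[3.3312 7.9840] v=[1.0560 -2.6800]
Step 3: x=[3.5953 7.4219] v=[1.3203 -2.8106]
Step 4: x=[3.8686 6.8667] v=[1.3666 -2.7759]
Step 5: x=[4.1071 6.3516] v=[1.1925 -2.5755]
Max displacement = 1.6484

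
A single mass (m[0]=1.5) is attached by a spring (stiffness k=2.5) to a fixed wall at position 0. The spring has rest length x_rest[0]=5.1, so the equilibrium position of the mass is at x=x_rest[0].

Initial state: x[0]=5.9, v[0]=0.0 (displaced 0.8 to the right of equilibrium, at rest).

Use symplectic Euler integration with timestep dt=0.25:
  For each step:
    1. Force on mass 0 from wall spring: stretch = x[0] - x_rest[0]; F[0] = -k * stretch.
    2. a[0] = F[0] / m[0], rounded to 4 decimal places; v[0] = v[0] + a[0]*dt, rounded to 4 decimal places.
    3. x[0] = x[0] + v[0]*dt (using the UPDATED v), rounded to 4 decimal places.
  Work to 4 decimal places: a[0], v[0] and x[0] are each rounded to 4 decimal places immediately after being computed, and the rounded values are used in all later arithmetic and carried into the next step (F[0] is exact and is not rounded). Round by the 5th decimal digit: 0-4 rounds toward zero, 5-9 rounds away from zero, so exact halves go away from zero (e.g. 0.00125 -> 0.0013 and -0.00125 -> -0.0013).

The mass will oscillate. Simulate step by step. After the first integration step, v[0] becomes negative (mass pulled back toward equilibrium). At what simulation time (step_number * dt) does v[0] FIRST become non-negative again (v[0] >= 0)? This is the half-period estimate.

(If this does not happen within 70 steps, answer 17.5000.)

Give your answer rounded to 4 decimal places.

Answer: 2.5000

Derivation:
Step 0: x=[5.9000] v=[0.0000]
Step 1: x=[5.8167] v=[-0.3333]
Step 2: x=[5.6587] v=[-0.6319]
Step 3: x=[5.4425] v=[-0.8647]
Step 4: x=[5.1907] v=[-1.0074]
Step 5: x=[4.9294] v=[-1.0452]
Step 6: x=[4.6859] v=[-0.9741]
Step 7: x=[4.4855] v=[-0.8016]
Step 8: x=[4.3491] v=[-0.5456]
Step 9: x=[4.2909] v=[-0.2327]
Step 10: x=[4.3170] v=[0.1044]
First v>=0 after going negative at step 10, time=2.5000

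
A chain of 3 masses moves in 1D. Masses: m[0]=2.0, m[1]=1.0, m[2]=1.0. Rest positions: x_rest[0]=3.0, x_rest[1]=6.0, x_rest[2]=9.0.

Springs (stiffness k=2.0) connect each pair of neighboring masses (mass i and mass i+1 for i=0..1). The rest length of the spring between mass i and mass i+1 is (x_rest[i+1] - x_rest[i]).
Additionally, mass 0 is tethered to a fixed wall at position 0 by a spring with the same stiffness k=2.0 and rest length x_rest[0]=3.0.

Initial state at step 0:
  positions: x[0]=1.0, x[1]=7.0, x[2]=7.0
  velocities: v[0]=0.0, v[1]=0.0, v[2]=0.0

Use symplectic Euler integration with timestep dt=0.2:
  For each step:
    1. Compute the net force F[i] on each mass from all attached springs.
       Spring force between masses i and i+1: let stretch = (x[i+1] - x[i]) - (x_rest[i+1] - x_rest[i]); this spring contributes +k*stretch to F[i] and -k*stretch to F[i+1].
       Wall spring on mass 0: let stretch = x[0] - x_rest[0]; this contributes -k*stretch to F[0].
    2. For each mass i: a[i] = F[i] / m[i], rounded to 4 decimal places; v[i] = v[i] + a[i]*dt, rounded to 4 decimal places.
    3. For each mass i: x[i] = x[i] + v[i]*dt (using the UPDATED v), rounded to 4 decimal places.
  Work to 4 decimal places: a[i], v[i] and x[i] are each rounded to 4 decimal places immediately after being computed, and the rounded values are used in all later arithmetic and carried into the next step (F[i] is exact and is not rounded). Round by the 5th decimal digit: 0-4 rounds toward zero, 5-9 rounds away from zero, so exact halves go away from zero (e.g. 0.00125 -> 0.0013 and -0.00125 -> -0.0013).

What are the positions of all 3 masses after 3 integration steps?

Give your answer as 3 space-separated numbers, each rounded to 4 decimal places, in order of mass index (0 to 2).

Step 0: x=[1.0000 7.0000 7.0000] v=[0.0000 0.0000 0.0000]
Step 1: x=[1.2000 6.5200 7.2400] v=[1.0000 -2.4000 1.2000]
Step 2: x=[1.5648 5.6720 7.6624] v=[1.8240 -4.2400 2.1120]
Step 3: x=[2.0313 4.6547 8.1656] v=[2.3325 -5.0867 2.5158]

Answer: 2.0313 4.6547 8.1656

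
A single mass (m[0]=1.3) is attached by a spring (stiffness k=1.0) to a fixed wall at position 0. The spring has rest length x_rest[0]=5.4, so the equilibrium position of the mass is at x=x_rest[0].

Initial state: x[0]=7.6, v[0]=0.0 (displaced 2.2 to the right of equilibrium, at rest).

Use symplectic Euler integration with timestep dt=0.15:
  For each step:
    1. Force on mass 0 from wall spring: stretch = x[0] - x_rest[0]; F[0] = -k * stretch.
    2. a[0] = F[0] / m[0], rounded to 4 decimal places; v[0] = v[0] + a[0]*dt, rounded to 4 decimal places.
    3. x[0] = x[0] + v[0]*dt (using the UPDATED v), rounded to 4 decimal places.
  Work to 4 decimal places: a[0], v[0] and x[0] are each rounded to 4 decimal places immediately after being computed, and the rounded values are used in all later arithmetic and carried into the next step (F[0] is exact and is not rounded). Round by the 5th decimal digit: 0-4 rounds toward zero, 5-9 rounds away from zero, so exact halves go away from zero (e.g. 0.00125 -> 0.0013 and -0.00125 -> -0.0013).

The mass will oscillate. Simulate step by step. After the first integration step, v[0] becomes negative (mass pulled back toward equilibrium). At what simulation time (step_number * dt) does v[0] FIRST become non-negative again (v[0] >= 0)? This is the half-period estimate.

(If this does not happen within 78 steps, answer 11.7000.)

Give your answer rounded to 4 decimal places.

Step 0: x=[7.6000] v=[0.0000]
Step 1: x=[7.5619] v=[-0.2538]
Step 2: x=[7.4864] v=[-0.5033]
Step 3: x=[7.3748] v=[-0.7440]
Step 4: x=[7.2290] v=[-0.9719]
Step 5: x=[7.0516] v=[-1.1829]
Step 6: x=[6.8456] v=[-1.3735]
Step 7: x=[6.6146] v=[-1.5403]
Step 8: x=[6.3625] v=[-1.6804]
Step 9: x=[6.0938] v=[-1.7915]
Step 10: x=[5.8131] v=[-1.8716]
Step 11: x=[5.5252] v=[-1.9193]
Step 12: x=[5.2351] v=[-1.9337]
Step 13: x=[4.9479] v=[-1.9147]
Step 14: x=[4.6685] v=[-1.8625]
Step 15: x=[4.4018] v=[-1.7781]
Step 16: x=[4.1524] v=[-1.6629]
Step 17: x=[3.9246] v=[-1.5189]
Step 18: x=[3.7223] v=[-1.3487]
Step 19: x=[3.5490] v=[-1.1551]
Step 20: x=[3.4078] v=[-0.9415]
Step 21: x=[3.3011] v=[-0.7116]
Step 22: x=[3.2307] v=[-0.4694]
Step 23: x=[3.1978] v=[-0.2191]
Step 24: x=[3.2031] v=[0.0350]
First v>=0 after going negative at step 24, time=3.6000

Answer: 3.6000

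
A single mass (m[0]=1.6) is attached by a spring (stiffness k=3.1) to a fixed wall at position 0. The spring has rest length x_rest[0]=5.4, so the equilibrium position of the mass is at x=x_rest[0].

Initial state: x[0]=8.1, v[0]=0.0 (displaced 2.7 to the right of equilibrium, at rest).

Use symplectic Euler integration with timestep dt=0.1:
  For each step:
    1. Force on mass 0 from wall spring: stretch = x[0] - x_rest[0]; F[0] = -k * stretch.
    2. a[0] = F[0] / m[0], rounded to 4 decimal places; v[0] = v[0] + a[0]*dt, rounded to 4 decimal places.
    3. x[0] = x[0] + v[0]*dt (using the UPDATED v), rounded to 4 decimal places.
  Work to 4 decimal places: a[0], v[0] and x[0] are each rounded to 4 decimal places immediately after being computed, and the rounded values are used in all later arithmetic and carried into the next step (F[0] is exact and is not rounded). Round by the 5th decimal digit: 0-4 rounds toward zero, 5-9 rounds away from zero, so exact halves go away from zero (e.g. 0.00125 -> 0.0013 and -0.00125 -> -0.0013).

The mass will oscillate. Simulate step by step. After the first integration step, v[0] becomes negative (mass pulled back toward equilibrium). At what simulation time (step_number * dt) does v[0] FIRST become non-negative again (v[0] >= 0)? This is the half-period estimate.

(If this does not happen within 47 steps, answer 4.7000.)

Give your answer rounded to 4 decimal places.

Step 0: x=[8.1000] v=[0.0000]
Step 1: x=[8.0477] v=[-0.5231]
Step 2: x=[7.9441] v=[-1.0361]
Step 3: x=[7.7912] v=[-1.5290]
Step 4: x=[7.5920] v=[-1.9923]
Step 5: x=[7.3503] v=[-2.4170]
Step 6: x=[7.0708] v=[-2.7949]
Step 7: x=[6.7589] v=[-3.1186]
Step 8: x=[6.4207] v=[-3.3819]
Step 9: x=[6.0627] v=[-3.5797]
Step 10: x=[5.6919] v=[-3.7081]
Step 11: x=[5.3154] v=[-3.7647]
Step 12: x=[4.9406] v=[-3.7483]
Step 13: x=[4.5747] v=[-3.6593]
Step 14: x=[4.2248] v=[-3.4994]
Step 15: x=[3.8976] v=[-3.2717]
Step 16: x=[3.5995] v=[-2.9806]
Step 17: x=[3.3363] v=[-2.6318]
Step 18: x=[3.1131] v=[-2.2320]
Step 19: x=[2.9342] v=[-1.7889]
Step 20: x=[2.8031] v=[-1.3112]
Step 21: x=[2.7223] v=[-0.8081]
Step 22: x=[2.6934] v=[-0.2893]
Step 23: x=[2.7169] v=[0.2351]
First v>=0 after going negative at step 23, time=2.3000

Answer: 2.3000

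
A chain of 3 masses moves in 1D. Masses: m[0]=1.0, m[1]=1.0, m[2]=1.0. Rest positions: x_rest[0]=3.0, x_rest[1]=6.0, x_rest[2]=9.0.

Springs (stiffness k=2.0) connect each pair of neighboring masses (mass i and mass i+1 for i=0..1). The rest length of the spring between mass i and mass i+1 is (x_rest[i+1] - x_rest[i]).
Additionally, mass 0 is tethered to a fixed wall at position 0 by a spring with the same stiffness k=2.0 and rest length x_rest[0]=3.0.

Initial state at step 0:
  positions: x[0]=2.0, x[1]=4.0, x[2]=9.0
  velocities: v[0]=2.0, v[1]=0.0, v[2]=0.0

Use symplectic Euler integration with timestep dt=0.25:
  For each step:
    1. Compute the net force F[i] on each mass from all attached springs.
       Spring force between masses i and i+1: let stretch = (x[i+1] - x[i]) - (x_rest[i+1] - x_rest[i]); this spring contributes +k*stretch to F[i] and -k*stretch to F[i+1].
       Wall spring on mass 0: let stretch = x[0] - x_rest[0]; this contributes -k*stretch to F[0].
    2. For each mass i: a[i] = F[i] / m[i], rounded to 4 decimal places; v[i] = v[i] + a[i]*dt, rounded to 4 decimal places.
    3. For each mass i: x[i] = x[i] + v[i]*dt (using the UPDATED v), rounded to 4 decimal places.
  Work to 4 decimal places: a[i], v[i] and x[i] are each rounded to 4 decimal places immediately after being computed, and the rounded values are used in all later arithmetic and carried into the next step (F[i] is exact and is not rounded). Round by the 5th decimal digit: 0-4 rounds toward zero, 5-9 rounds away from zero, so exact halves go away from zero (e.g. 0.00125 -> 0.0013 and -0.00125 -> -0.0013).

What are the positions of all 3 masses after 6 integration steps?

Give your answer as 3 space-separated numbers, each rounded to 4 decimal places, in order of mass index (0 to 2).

Step 0: x=[2.0000 4.0000 9.0000] v=[2.0000 0.0000 0.0000]
Step 1: x=[2.5000 4.3750 8.7500] v=[2.0000 1.5000 -1.0000]
Step 2: x=[2.9219 5.0625 8.3281] v=[1.6875 2.7500 -1.6875]
Step 3: x=[3.2461 5.8906 7.8730] v=[1.2969 3.3125 -1.8203]
Step 4: x=[3.4951 6.6360 7.5451] v=[0.9961 2.9815 -1.3115]
Step 5: x=[3.6999 7.1024 7.4786] v=[0.8190 1.8656 -0.2661]
Step 6: x=[3.8675 7.1905 7.7401] v=[0.6703 0.3525 1.0458]

Answer: 3.8675 7.1905 7.7401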